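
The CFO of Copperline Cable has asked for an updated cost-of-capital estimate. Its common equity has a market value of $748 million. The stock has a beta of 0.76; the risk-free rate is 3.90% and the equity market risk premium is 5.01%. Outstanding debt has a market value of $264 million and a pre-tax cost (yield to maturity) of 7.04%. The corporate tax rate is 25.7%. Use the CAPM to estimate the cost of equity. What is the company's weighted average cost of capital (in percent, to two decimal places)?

7.06%

Cost of equity via CAPM: Re = 3.9% + 0.76 × 5.01% = 7.7076%.
Total capital V = 748 + 264 = 1012.
Equity: weight = 748/1012 = 0.7391; cost = 7.7076%.
Debt: weight = 264/1012 = 0.2609; after-tax cost = 7.04% × (1 − 25.7%) = 5.2307%.
WACC = 0.7391 × 7.7076% + 0.2609 × 5.2307% = 7.0615%.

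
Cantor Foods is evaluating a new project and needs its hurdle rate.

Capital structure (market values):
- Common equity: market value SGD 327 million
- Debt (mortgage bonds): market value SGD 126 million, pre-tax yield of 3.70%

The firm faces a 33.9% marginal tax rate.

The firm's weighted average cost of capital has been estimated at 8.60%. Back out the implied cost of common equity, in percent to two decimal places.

10.97%

Total capital V = 327 + 126 = 453.
Equity weight = 327/453 = 0.7219.
Mortgage bonds weight = 126/453 = 0.2781.
Debt contribution = 0.2781 × 3.7% × (1 − 33.9%) = 0.6803%.
Required equity contribution = 8.6% − 0.6803% = 7.9197%.
Re = 7.9197% / 0.7219 = 10.9714%.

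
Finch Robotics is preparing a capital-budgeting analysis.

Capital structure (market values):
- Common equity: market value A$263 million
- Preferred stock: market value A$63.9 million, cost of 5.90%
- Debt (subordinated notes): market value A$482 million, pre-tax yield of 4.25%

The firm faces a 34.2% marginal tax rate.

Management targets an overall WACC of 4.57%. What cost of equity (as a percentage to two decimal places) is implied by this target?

Total capital V = 263 + 63.9 + 482 = 808.9.
Equity weight = 263/808.9 = 0.3251.
Preferred weight = 63.9/808.9 = 0.0790.
Subordinated notes weight = 482/808.9 = 0.5959.
Debt contribution = 0.5959 × 4.25% × (1 − 34.2%) = 1.6664%.
Preferred contribution = 0.0790 × 5.9% = 0.4661%.
Required equity contribution = 4.57% − 2.1324% = 2.4376%.
Re = 2.4376% / 0.3251 = 7.4971%.

7.50%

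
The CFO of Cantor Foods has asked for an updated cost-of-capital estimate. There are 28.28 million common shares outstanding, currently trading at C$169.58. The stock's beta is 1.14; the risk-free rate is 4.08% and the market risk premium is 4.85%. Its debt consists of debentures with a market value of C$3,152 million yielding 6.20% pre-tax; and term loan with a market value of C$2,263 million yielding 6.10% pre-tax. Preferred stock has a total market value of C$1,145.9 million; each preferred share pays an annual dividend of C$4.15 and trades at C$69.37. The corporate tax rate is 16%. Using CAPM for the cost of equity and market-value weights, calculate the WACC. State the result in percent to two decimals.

7.13%

Cost of equity via CAPM: Re = 4.08% + 1.14 × 4.85% = 9.6090%.
Cost of preferred: Rp = 4.15 / 69.37 = 5.9824%.
Market value of equity E = 169.58 × 28.28m = 4795.7224m.
Total capital V = 4795.7224 + 1145.9 + 3152 + 2263 = 11356.6224.
Equity: weight = 4795.7224/11356.6224 = 0.4223; cost = 9.609%.
Preferred: weight = 1145.9/11356.6224 = 0.1009; cost = 5.9824%.
Debentures: weight = 3152/11356.6224 = 0.2775; after-tax cost = 6.2% × (1 − 16%) = 5.2080%.
Term loan: weight = 2263/11356.6224 = 0.1993; after-tax cost = 6.1% × (1 − 16%) = 5.1240%.
WACC = 0.4223 × 9.6090% + 0.1009 × 5.9824% + 0.2775 × 5.2080% + 0.1993 × 5.1240% = 7.1279%.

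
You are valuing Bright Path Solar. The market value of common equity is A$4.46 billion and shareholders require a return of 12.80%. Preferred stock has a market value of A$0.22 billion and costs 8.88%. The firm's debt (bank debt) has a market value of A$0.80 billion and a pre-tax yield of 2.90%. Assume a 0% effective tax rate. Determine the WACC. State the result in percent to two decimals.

Total capital V = 4.46 + 0.22 + 0.8 = 5.48.
Equity: weight = 4.46/5.48 = 0.8139; cost = 12.8%.
Preferred: weight = 0.22/5.48 = 0.0401; cost = 8.88%.
Bank debt: weight = 0.8/5.48 = 0.1460; after-tax cost = 2.9% × (1 − 0%) = 2.9000%.
WACC = 0.8139 × 12.8000% + 0.0401 × 8.8800% + 0.1460 × 2.9000% = 11.1974%.

11.20%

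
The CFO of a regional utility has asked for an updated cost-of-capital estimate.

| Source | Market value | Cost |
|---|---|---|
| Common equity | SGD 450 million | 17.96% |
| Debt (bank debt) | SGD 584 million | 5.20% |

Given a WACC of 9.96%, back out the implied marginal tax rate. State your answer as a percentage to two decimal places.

27.01%

Total capital V = 450 + 584 = 1034.
Equity weight = 450/1034 = 0.4352.
Bank debt weight = 584/1034 = 0.5648.
Equity contribution = 0.4352 × 17.96% = 7.8162%.
Debt contribution must be 9.96% − 7.8162% = 2.1438%.
0.5648 × 5.2% × (1 − T) = 2.1438%  ⇒  (1 − T) = 0.7299.
T = 27.0074%.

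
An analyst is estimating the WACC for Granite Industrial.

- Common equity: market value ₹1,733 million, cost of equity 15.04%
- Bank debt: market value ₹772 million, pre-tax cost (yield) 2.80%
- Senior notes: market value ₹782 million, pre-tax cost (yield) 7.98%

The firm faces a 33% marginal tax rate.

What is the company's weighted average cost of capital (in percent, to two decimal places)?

Total capital V = 1733 + 772 + 782 = 3287.
Equity: weight = 1733/3287 = 0.5272; cost = 15.04%.
Bank debt: weight = 772/3287 = 0.2349; after-tax cost = 2.8% × (1 − 33%) = 1.8760%.
Senior notes: weight = 782/3287 = 0.2379; after-tax cost = 7.98% × (1 − 33%) = 5.3466%.
WACC = 0.5272 × 15.0400% + 0.2349 × 1.8760% + 0.2379 × 5.3466% = 9.6421%.

9.64%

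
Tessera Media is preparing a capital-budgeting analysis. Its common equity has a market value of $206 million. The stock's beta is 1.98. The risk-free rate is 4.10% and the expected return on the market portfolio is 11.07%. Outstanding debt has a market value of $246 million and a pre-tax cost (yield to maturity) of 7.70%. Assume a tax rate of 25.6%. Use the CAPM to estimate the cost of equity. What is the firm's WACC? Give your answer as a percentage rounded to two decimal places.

Market risk premium = 11.07% − 4.1% = 6.97%.
Cost of equity via CAPM: Re = 4.1% + 1.98 × 6.97% = 17.9006%.
Total capital V = 206 + 246 = 452.
Equity: weight = 206/452 = 0.4558; cost = 17.9006%.
Debt: weight = 246/452 = 0.5442; after-tax cost = 7.7% × (1 − 25.6%) = 5.7288%.
WACC = 0.4558 × 17.9006% + 0.5442 × 5.7288% = 11.2761%.

11.28%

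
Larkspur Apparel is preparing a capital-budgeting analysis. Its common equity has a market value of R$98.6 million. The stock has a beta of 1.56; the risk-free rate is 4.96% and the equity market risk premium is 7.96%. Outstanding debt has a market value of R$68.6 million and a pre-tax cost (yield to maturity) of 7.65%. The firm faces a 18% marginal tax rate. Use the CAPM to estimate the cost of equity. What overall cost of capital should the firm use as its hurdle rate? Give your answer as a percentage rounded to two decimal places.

12.82%

Cost of equity via CAPM: Re = 4.96% + 1.56 × 7.96% = 17.3776%.
Total capital V = 98.6 + 68.6 = 167.2.
Equity: weight = 98.6/167.2 = 0.5897; cost = 17.3776%.
Debt: weight = 68.6/167.2 = 0.4103; after-tax cost = 7.65% × (1 − 18%) = 6.2730%.
WACC = 0.5897 × 17.3776% + 0.4103 × 6.2730% = 12.8215%.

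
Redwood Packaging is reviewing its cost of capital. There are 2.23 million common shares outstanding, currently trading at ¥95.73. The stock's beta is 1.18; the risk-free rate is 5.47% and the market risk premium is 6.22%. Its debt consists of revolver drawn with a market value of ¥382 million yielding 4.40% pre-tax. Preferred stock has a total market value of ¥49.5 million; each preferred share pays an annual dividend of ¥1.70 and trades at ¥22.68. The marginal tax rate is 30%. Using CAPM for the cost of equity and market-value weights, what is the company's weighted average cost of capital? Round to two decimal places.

6.64%

Cost of equity via CAPM: Re = 5.47% + 1.18 × 6.22% = 12.8096%.
Cost of preferred: Rp = 1.7 / 22.68 = 7.4956%.
Market value of equity E = 95.73 × 2.23m = 213.4779m.
Total capital V = 213.4779 + 49.5 + 382 = 644.9779.
Equity: weight = 213.4779/644.9779 = 0.3310; cost = 12.8096%.
Preferred: weight = 49.5/644.9779 = 0.0767; cost = 7.4956%.
Revolver drawn: weight = 382/644.9779 = 0.5923; after-tax cost = 4.4% × (1 − 30%) = 3.0800%.
WACC = 0.3310 × 12.8096% + 0.0767 × 7.4956% + 0.5923 × 3.0800% = 6.6392%.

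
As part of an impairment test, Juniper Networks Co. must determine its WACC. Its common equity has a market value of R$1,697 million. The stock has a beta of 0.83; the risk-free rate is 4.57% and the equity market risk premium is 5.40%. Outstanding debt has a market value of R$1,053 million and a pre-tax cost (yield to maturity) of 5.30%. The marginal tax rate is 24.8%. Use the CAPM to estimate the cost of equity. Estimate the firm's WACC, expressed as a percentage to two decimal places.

Cost of equity via CAPM: Re = 4.57% + 0.83 × 5.4% = 9.0520%.
Total capital V = 1697 + 1053 = 2750.
Equity: weight = 1697/2750 = 0.6171; cost = 9.052%.
Debt: weight = 1053/2750 = 0.3829; after-tax cost = 5.3% × (1 − 24.8%) = 3.9856%.
WACC = 0.6171 × 9.0520% + 0.3829 × 3.9856% = 7.1120%.

7.11%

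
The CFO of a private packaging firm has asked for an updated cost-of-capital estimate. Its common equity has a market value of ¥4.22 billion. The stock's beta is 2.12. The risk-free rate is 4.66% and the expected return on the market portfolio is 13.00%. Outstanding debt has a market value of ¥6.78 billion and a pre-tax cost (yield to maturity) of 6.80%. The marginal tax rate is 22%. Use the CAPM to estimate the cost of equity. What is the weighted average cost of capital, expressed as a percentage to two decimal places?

Market risk premium = 13.0% − 4.66% = 8.34%.
Cost of equity via CAPM: Re = 4.66% + 2.12 × 8.34% = 22.3408%.
Total capital V = 4.22 + 6.78 = 11.
Equity: weight = 4.22/11 = 0.3836; cost = 22.3408%.
Debt: weight = 6.78/11 = 0.6164; after-tax cost = 6.8% × (1 − 22%) = 5.3040%.
WACC = 0.3836 × 22.3408% + 0.6164 × 5.3040% = 11.8399%.

11.84%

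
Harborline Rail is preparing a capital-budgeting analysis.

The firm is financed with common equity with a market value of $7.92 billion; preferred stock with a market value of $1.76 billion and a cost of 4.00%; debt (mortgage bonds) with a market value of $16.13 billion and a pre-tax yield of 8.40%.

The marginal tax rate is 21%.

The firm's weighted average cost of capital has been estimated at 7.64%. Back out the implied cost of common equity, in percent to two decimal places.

Total capital V = 7.92 + 1.76 + 16.13 = 25.81.
Equity weight = 7.92/25.81 = 0.3069.
Preferred weight = 1.76/25.81 = 0.0682.
Mortgage bonds weight = 16.13/25.81 = 0.6250.
Debt contribution = 0.6250 × 8.4% × (1 − 21%) = 4.1472%.
Preferred contribution = 0.0682 × 4% = 0.2728%.
Required equity contribution = 7.64% − 4.4199% = 3.2201%.
Re = 3.2201% / 0.3069 = 10.4937%.

10.49%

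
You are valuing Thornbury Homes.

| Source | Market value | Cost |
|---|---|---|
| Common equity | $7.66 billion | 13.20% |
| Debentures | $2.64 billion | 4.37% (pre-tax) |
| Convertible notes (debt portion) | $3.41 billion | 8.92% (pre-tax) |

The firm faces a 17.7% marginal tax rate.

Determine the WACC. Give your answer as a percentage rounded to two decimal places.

9.89%

Total capital V = 7.66 + 2.64 + 3.41 = 13.71.
Equity: weight = 7.66/13.71 = 0.5587; cost = 13.2%.
Debentures: weight = 2.64/13.71 = 0.1926; after-tax cost = 4.37% × (1 − 17.7%) = 3.5965%.
Convertible notes (debt portion): weight = 3.41/13.71 = 0.2487; after-tax cost = 8.92% × (1 − 17.7%) = 7.3412%.
WACC = 0.5587 × 13.2000% + 0.1926 × 3.5965% + 0.2487 × 7.3412% = 9.8935%.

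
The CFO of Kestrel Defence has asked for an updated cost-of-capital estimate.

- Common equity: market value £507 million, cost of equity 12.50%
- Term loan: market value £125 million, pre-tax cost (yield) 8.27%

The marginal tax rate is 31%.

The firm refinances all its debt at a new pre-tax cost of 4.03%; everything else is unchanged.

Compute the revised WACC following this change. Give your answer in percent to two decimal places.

After the change:
Total capital V = 507 + 125 = 632.
Equity: weight = 507/632 = 0.8022; cost = 12.5%.
Term loan: weight = 125/632 = 0.1978; after-tax cost = 4.03% × (1 − 31%) = 2.7807%.
WACC = 0.8022 × 12.5000% + 0.1978 × 2.7807% = 10.5777%.

10.58%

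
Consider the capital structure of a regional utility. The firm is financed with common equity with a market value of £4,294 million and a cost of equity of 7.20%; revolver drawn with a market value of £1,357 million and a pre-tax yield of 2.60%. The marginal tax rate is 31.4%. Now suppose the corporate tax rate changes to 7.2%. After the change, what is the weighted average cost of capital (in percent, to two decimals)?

After the change:
Total capital V = 4294 + 1357 = 5651.
Equity: weight = 4294/5651 = 0.7599; cost = 7.2%.
Revolver drawn: weight = 1357/5651 = 0.2401; after-tax cost = 2.6% × (1 − 7.2%) = 2.4128%.
WACC = 0.7599 × 7.2000% + 0.2401 × 2.4128% = 6.0504%.

6.05%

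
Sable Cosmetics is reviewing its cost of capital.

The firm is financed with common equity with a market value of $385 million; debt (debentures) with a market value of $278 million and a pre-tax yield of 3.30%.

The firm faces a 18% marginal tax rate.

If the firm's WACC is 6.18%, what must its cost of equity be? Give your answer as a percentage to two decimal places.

Total capital V = 385 + 278 = 663.
Equity weight = 385/663 = 0.5807.
Debentures weight = 278/663 = 0.4193.
Debt contribution = 0.4193 × 3.3% × (1 − 18%) = 1.1346%.
Required equity contribution = 6.18% − 1.1346% = 5.0454%.
Re = 5.0454% / 0.5807 = 8.6885%.

8.69%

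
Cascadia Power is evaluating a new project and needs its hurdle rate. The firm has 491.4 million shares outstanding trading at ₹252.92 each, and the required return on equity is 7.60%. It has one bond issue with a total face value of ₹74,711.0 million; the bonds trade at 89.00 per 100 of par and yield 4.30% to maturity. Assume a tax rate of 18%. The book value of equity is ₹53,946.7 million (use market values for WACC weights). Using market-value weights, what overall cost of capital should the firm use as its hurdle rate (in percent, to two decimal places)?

Market value of equity E = 252.92 × 491.4m = 124284.888m. Market value of debt D = 74711m × 89.0/100 = 66492.79m.
Total capital V = 124284.888 + 66492.79 = 190777.678.
Equity: weight = 124284.888/190777.678 = 0.6515; cost = 7.6%.
Bonds outstanding: weight = 66492.79/190777.678 = 0.3485; after-tax cost = 4.3% × (1 − 18%) = 3.5260%.
WACC = 0.6515 × 7.6000% + 0.3485 × 3.5260% = 6.1801%.

6.18%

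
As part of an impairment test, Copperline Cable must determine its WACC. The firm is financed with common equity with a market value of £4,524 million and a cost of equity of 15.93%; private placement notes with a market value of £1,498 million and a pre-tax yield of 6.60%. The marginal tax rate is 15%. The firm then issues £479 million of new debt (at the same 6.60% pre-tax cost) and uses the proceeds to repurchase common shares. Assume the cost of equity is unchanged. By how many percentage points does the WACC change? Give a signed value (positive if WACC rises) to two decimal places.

-0.82 pp

Current WACC:
Total capital V = 4524 + 1498 = 6022.
Equity: weight = 4524/6022 = 0.7512; cost = 15.93%.
Private placement notes: weight = 1498/6022 = 0.2488; after-tax cost = 6.6% × (1 − 15%) = 5.6100%.
WACC = 0.7512 × 15.9300% + 0.2488 × 5.6100% = 13.3629%.
After the change:
Total capital V = 4045 + 1977 = 6022.
Equity: weight = 4045/6022 = 0.6717; cost = 15.93%.
Private placement notes: weight = 1977/6022 = 0.3283; after-tax cost = 6.6% × (1 − 15%) = 5.6100%.
WACC = 0.6717 × 15.9300% + 0.3283 × 5.6100% = 12.5420%.
Change in WACC = 12.5420% − 13.3629% = -0.8209 pp.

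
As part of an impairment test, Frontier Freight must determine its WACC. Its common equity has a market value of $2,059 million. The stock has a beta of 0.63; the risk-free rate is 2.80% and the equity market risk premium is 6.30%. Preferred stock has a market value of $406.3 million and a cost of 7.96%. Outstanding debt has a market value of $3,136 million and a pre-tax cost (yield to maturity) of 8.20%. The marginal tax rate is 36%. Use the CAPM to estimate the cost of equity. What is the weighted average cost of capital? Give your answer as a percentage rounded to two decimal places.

6.00%

Cost of equity via CAPM: Re = 2.8% + 0.63 × 6.3% = 6.7690%.
Total capital V = 2059 + 406.3 + 3136 = 5601.3.
Equity: weight = 2059/5601.3 = 0.3676; cost = 6.769%.
Preferred: weight = 406.3/5601.3 = 0.0725; cost = 7.96%.
Debt: weight = 3136/5601.3 = 0.5599; after-tax cost = 8.2% × (1 − 36%) = 5.2480%.
WACC = 0.3676 × 6.7690% + 0.0725 × 7.9600% + 0.5599 × 5.2480% = 6.0038%.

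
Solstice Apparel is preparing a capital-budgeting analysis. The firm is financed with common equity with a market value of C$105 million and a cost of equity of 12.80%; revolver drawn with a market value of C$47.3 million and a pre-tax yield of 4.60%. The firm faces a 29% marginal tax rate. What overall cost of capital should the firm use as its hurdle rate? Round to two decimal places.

9.84%

Total capital V = 105 + 47.3 = 152.3.
Equity: weight = 105/152.3 = 0.6894; cost = 12.8%.
Revolver drawn: weight = 47.3/152.3 = 0.3106; after-tax cost = 4.6% × (1 − 29%) = 3.2660%.
WACC = 0.6894 × 12.8000% + 0.3106 × 3.2660% = 9.8390%.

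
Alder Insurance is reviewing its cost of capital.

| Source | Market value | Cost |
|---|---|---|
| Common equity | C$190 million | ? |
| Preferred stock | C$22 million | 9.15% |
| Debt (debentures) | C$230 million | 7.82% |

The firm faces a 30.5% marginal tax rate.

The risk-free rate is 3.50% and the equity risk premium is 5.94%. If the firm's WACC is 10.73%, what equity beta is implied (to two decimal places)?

Total capital V = 190 + 22 + 230 = 442.
Equity weight = 190/442 = 0.4299.
Preferred weight = 22/442 = 0.0498.
Debentures weight = 230/442 = 0.5204.
Debt contribution = 0.5204 × 7.82% × (1 − 30.5%) = 2.8281%.
Preferred contribution = 0.0498 × 9.15% = 0.4554%.
Required equity contribution = 10.73% − 3.2835% = 7.4465%  ⇒  Re = 17.3228%.
CAPM: 17.3228% = 3.5% + β × 5.94%  ⇒  β = 2.3271.

2.33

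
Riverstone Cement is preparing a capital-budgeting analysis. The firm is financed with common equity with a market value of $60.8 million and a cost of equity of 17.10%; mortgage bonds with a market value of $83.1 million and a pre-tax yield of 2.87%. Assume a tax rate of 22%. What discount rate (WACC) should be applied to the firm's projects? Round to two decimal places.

Total capital V = 60.8 + 83.1 = 143.9.
Equity: weight = 60.8/143.9 = 0.4225; cost = 17.1%.
Mortgage bonds: weight = 83.1/143.9 = 0.5775; after-tax cost = 2.87% × (1 − 22%) = 2.2386%.
WACC = 0.4225 × 17.1000% + 0.5775 × 2.2386% = 8.5178%.

8.52%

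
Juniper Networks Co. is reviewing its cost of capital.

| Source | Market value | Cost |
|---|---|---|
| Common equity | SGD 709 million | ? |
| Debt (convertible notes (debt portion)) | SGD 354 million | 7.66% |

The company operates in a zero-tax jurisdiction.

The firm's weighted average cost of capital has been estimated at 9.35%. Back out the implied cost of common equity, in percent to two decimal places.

10.19%

Total capital V = 709 + 354 = 1063.
Equity weight = 709/1063 = 0.6670.
Convertible notes (debt portion) weight = 354/1063 = 0.3330.
Debt contribution = 0.3330 × 7.66% × (1 − 0%) = 2.5509%.
Required equity contribution = 9.35% − 2.5509% = 6.7991%.
Re = 6.7991% / 0.6670 = 10.1938%.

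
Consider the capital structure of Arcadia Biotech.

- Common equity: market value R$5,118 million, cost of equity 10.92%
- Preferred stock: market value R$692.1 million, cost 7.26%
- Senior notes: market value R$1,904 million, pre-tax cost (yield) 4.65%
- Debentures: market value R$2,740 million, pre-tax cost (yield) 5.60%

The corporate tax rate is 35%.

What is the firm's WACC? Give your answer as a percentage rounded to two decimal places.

7.33%

Total capital V = 5118 + 692.1 + 1904 + 2740 = 10454.1.
Equity: weight = 5118/10454.1 = 0.4896; cost = 10.92%.
Preferred: weight = 692.1/10454.1 = 0.0662; cost = 7.26%.
Senior notes: weight = 1904/10454.1 = 0.1821; after-tax cost = 4.65% × (1 − 35%) = 3.0225%.
Debentures: weight = 2740/10454.1 = 0.2621; after-tax cost = 5.6% × (1 − 35%) = 3.6400%.
WACC = 0.4896 × 10.9200% + 0.0662 × 7.2600% + 0.1821 × 3.0225% + 0.2621 × 3.6400% = 7.3313%.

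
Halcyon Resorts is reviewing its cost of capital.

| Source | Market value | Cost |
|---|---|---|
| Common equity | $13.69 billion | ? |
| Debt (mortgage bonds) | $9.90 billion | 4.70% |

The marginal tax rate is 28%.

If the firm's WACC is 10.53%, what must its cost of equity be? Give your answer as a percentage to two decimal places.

Total capital V = 13.69 + 9.9 = 23.59.
Equity weight = 13.69/23.59 = 0.5803.
Mortgage bonds weight = 9.9/23.59 = 0.4197.
Debt contribution = 0.4197 × 4.7% × (1 − 28%) = 1.4202%.
Required equity contribution = 10.53% − 1.4202% = 9.1098%.
Re = 9.1098% / 0.5803 = 15.6977%.

15.70%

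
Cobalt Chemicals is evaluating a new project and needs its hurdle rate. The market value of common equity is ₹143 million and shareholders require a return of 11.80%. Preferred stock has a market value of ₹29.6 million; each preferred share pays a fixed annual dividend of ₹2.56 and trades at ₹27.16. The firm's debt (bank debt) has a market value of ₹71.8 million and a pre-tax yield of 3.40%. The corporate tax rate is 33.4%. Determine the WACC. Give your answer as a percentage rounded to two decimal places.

Cost of preferred: Rp = 2.56 / 27.16 = 9.4256%.
Total capital V = 143 + 29.6 + 71.8 = 244.4.
Equity: weight = 143/244.4 = 0.5851; cost = 11.8%.
Preferred: weight = 29.6/244.4 = 0.1211; cost = 9.4256%.
Bank debt: weight = 71.8/244.4 = 0.2938; after-tax cost = 3.4% × (1 − 33.4%) = 2.2644%.
WACC = 0.5851 × 11.8000% + 0.1211 × 9.4256% + 0.2938 × 2.2644% = 8.7111%.

8.71%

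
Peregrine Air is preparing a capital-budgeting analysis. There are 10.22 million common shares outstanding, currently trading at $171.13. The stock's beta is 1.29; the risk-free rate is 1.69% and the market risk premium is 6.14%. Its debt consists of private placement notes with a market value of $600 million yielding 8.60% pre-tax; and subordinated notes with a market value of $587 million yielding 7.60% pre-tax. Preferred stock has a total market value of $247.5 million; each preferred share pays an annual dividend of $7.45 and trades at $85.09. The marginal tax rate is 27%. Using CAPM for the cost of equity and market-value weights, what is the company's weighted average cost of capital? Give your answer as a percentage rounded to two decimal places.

Cost of equity via CAPM: Re = 1.69% + 1.29 × 6.14% = 9.6106%.
Cost of preferred: Rp = 7.45 / 85.09 = 8.7554%.
Market value of equity E = 171.13 × 10.22m = 1748.9486m.
Total capital V = 1748.9486 + 247.5 + 600 + 587 = 3183.4486.
Equity: weight = 1748.9486/3183.4486 = 0.5494; cost = 9.6106%.
Preferred: weight = 247.5/3183.4486 = 0.0777; cost = 8.7554%.
Private placement notes: weight = 600/3183.4486 = 0.1885; after-tax cost = 8.6% × (1 − 27%) = 6.2780%.
Subordinated notes: weight = 587/3183.4486 = 0.1844; after-tax cost = 7.6% × (1 − 27%) = 5.5480%.
WACC = 0.5494 × 9.6106% + 0.0777 × 8.7554% + 0.1885 × 6.2780% + 0.1844 × 5.5480% = 8.1669%.

8.17%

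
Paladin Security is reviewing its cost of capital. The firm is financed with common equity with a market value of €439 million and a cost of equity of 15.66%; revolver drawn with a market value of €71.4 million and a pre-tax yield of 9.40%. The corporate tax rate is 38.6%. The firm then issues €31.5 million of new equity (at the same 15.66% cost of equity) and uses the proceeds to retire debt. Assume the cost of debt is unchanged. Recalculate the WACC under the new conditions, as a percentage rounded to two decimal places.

After the change:
Total capital V = 470.5 + 39.9 = 510.4.
Equity: weight = 470.5/510.4 = 0.9218; cost = 15.66%.
Revolver drawn: weight = 39.9/510.4 = 0.0782; after-tax cost = 9.4% × (1 − 38.6%) = 5.7716%.
WACC = 0.9218 × 15.6600% + 0.0782 × 5.7716% = 14.8870%.

14.89%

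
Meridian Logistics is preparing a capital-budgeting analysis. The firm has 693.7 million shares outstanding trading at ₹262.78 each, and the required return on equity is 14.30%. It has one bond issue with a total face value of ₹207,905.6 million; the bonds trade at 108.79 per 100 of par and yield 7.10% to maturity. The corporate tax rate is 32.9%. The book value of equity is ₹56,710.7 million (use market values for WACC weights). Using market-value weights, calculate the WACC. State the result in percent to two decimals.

Market value of equity E = 262.78 × 693.7m = 182290.486m. Market value of debt D = 207905.6m × 108.79/100 = 226180.50224m.
Total capital V = 182290.486 + 226180.50224 = 408470.98824.
Equity: weight = 182290.486/408470.98824 = 0.4463; cost = 14.3%.
Bonds outstanding: weight = 226180.50224/408470.98824 = 0.5537; after-tax cost = 7.1% × (1 − 32.9%) = 4.7641%.
WACC = 0.4463 × 14.3000% + 0.5537 × 4.7641% = 9.0197%.

9.02%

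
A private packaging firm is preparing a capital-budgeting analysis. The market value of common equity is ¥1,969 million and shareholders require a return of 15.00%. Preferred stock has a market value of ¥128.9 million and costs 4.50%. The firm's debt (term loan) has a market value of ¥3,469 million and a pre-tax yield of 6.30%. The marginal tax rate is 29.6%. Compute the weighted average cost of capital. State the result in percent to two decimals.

Total capital V = 1969 + 128.9 + 3469 = 5566.9.
Equity: weight = 1969/5566.9 = 0.3537; cost = 15%.
Preferred: weight = 128.9/5566.9 = 0.0232; cost = 4.5%.
Term loan: weight = 3469/5566.9 = 0.6231; after-tax cost = 6.3% × (1 − 29.6%) = 4.4352%.
WACC = 0.3537 × 15.0000% + 0.0232 × 4.5000% + 0.6231 × 4.4352% = 8.1734%.

8.17%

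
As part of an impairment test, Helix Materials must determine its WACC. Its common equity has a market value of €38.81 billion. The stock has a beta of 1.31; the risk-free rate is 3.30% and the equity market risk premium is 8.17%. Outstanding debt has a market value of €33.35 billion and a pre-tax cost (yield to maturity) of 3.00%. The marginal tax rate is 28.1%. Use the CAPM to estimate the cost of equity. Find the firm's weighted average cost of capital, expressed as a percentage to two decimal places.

Cost of equity via CAPM: Re = 3.3% + 1.31 × 8.17% = 14.0027%.
Total capital V = 38.81 + 33.35 = 72.16.
Equity: weight = 38.81/72.16 = 0.5378; cost = 14.0027%.
Debt: weight = 33.35/72.16 = 0.4622; after-tax cost = 3% × (1 − 28.1%) = 2.1570%.
WACC = 0.5378 × 14.0027% + 0.4622 × 2.1570% = 8.5280%.

8.53%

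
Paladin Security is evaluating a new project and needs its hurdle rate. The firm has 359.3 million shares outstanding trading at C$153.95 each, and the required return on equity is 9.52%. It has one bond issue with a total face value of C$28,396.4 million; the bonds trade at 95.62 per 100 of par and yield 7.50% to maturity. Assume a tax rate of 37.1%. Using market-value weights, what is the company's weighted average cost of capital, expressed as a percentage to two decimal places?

Market value of equity E = 153.95 × 359.3m = 55314.235m. Market value of debt D = 28396.4m × 95.62/100 = 27152.63768m.
Total capital V = 55314.235 + 27152.63768 = 82466.87268.
Equity: weight = 55314.235/82466.87268 = 0.6707; cost = 9.52%.
Bonds outstanding: weight = 27152.63768/82466.87268 = 0.3293; after-tax cost = 7.5% × (1 − 37.1%) = 4.7175%.
WACC = 0.6707 × 9.5200% + 0.3293 × 4.7175% = 7.9388%.

7.94%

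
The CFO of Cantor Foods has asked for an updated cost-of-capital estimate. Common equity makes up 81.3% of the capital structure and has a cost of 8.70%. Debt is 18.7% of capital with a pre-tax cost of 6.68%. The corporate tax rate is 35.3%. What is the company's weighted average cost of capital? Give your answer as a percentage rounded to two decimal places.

After-tax cost of debt = 6.68% × (1 − 35.3%) = 4.3220%.
WACC = 0.813 × 8.7000% + 0.187 × 4.3220% = 7.8813%.

7.88%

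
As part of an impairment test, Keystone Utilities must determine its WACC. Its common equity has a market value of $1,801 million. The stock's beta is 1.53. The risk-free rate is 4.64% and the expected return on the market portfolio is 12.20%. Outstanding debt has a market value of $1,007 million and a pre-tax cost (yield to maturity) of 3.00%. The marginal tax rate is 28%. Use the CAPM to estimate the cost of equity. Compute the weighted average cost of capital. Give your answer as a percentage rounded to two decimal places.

Market risk premium = 12.2% − 4.64% = 7.56%.
Cost of equity via CAPM: Re = 4.64% + 1.53 × 7.56% = 16.2068%.
Total capital V = 1801 + 1007 = 2808.
Equity: weight = 1801/2808 = 0.6414; cost = 16.2068%.
Debt: weight = 1007/2808 = 0.3586; after-tax cost = 3% × (1 − 28%) = 2.1600%.
WACC = 0.6414 × 16.2068% + 0.3586 × 2.1600% = 11.1694%.

11.17%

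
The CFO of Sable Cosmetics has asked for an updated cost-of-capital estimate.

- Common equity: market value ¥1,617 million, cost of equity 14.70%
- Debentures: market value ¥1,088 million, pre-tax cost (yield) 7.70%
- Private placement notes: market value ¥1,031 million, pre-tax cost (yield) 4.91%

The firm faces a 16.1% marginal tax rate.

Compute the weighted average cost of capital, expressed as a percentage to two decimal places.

9.38%

Total capital V = 1617 + 1088 + 1031 = 3736.
Equity: weight = 1617/3736 = 0.4328; cost = 14.7%.
Debentures: weight = 1088/3736 = 0.2912; after-tax cost = 7.7% × (1 − 16.1%) = 6.4603%.
Private placement notes: weight = 1031/3736 = 0.2760; after-tax cost = 4.91% × (1 − 16.1%) = 4.1195%.
WACC = 0.4328 × 14.7000% + 0.2912 × 6.4603% + 0.2760 × 4.1195% = 9.3806%.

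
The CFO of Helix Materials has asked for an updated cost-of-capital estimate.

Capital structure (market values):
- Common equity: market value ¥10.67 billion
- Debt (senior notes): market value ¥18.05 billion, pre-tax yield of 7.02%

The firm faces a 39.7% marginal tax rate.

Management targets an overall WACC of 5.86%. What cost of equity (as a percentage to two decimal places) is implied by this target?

8.61%

Total capital V = 10.67 + 18.05 = 28.72.
Equity weight = 10.67/28.72 = 0.3715.
Senior notes weight = 18.05/28.72 = 0.6285.
Debt contribution = 0.6285 × 7.02% × (1 − 39.7%) = 2.6604%.
Required equity contribution = 5.86% − 2.6604% = 3.1996%.
Re = 3.1996% / 0.3715 = 8.6122%.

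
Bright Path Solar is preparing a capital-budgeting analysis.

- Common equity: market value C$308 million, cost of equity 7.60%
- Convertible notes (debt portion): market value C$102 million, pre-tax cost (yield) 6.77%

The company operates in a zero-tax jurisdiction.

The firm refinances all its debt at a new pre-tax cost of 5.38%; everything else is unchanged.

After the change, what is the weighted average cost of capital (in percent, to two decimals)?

After the change:
Total capital V = 308 + 102 = 410.
Equity: weight = 308/410 = 0.7512; cost = 7.6%.
Convertible notes (debt portion): weight = 102/410 = 0.2488; after-tax cost = 5.38% × (1 − 0%) = 5.3800%.
WACC = 0.7512 × 7.6000% + 0.2488 × 5.3800% = 7.0477%.

7.05%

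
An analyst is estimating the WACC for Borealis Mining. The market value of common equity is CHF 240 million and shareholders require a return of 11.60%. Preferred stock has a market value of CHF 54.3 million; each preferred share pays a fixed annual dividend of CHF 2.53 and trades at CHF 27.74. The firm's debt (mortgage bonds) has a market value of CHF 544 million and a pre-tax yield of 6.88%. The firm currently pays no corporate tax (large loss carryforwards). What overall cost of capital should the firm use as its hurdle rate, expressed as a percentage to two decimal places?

Cost of preferred: Rp = 2.53 / 27.74 = 9.1204%.
Total capital V = 240 + 54.3 + 544 = 838.3.
Equity: weight = 240/838.3 = 0.2863; cost = 11.6%.
Preferred: weight = 54.3/838.3 = 0.0648; cost = 9.1204%.
Mortgage bonds: weight = 544/838.3 = 0.6489; after-tax cost = 6.88% × (1 − 0%) = 6.8800%.
WACC = 0.2863 × 11.6000% + 0.0648 × 9.1204% + 0.6489 × 6.8800% = 8.3764%.

8.38%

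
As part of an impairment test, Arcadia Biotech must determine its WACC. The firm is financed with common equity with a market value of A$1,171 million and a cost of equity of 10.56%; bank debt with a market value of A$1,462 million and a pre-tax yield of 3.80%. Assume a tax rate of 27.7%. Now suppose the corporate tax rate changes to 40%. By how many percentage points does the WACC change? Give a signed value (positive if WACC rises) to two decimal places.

-0.26 pp

Current WACC:
Total capital V = 1171 + 1462 = 2633.
Equity: weight = 1171/2633 = 0.4447; cost = 10.56%.
Bank debt: weight = 1462/2633 = 0.5553; after-tax cost = 3.8% × (1 − 27.7%) = 2.7474%.
WACC = 0.4447 × 10.5600% + 0.5553 × 2.7474% = 6.2220%.
After the change:
Total capital V = 1171 + 1462 = 2633.
Equity: weight = 1171/2633 = 0.4447; cost = 10.56%.
Bank debt: weight = 1462/2633 = 0.5553; after-tax cost = 3.8% × (1 − 40%) = 2.2800%.
WACC = 0.4447 × 10.5600% + 0.5553 × 2.2800% = 5.9624%.
Change in WACC = 5.9624% − 6.2220% = -0.2595 pp.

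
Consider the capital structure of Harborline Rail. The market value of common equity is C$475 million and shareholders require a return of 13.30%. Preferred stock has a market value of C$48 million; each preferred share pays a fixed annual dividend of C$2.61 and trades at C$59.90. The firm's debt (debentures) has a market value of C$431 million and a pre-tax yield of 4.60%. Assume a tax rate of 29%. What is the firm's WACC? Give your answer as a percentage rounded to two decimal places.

Cost of preferred: Rp = 2.61 / 59.9 = 4.3573%.
Total capital V = 475 + 48 + 431 = 954.
Equity: weight = 475/954 = 0.4979; cost = 13.3%.
Preferred: weight = 48/954 = 0.0503; cost = 4.3573%.
Debentures: weight = 431/954 = 0.4518; after-tax cost = 4.6% × (1 − 29%) = 3.2660%.
WACC = 0.4979 × 13.3000% + 0.0503 × 4.3573% + 0.4518 × 3.2660% = 8.3169%.

8.32%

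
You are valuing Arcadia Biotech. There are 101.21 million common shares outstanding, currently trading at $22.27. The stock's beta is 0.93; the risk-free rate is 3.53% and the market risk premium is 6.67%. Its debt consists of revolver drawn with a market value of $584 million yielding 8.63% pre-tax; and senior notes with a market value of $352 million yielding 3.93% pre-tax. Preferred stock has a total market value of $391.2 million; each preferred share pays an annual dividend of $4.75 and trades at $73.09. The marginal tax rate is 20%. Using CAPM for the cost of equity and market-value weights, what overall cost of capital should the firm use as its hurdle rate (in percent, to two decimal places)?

Cost of equity via CAPM: Re = 3.53% + 0.93 × 6.67% = 9.7331%.
Cost of preferred: Rp = 4.75 / 73.09 = 6.4988%.
Market value of equity E = 22.27 × 101.21m = 2253.9467m.
Total capital V = 2253.9467 + 391.2 + 584 + 352 = 3581.1467.
Equity: weight = 2253.9467/3581.1467 = 0.6294; cost = 9.7331%.
Preferred: weight = 391.2/3581.1467 = 0.1092; cost = 6.4988%.
Revolver drawn: weight = 584/3581.1467 = 0.1631; after-tax cost = 8.63% × (1 − 20%) = 6.9040%.
Senior notes: weight = 352/3581.1467 = 0.0983; after-tax cost = 3.93% × (1 − 20%) = 3.1440%.
WACC = 0.6294 × 9.7331% + 0.1092 × 6.4988% + 0.1631 × 6.9040% + 0.0983 × 3.1440% = 8.2708%.

8.27%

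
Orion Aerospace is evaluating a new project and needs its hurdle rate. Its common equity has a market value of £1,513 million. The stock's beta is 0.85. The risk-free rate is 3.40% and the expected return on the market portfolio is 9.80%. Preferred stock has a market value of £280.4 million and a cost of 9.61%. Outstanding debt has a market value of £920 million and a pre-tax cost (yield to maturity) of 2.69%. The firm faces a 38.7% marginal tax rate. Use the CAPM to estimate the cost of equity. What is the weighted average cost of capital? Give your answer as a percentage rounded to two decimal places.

6.48%

Market risk premium = 9.8% − 3.4% = 6.4%.
Cost of equity via CAPM: Re = 3.4% + 0.85 × 6.4% = 8.8400%.
Total capital V = 1513 + 280.4 + 920 = 2713.4.
Equity: weight = 1513/2713.4 = 0.5576; cost = 8.84%.
Preferred: weight = 280.4/2713.4 = 0.1033; cost = 9.61%.
Debt: weight = 920/2713.4 = 0.3391; after-tax cost = 2.69% × (1 − 38.7%) = 1.6490%.
WACC = 0.5576 × 8.8400% + 0.1033 × 9.6100% + 0.3391 × 1.6490% = 6.4814%.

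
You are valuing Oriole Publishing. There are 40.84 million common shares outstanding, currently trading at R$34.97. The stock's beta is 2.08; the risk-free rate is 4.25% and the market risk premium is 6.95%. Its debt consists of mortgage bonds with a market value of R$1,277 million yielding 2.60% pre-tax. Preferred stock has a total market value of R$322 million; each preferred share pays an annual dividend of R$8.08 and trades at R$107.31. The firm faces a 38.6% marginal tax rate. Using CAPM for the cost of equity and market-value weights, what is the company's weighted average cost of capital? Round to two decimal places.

Cost of equity via CAPM: Re = 4.25% + 2.08 × 6.95% = 18.7060%.
Cost of preferred: Rp = 8.08 / 107.31 = 7.5296%.
Market value of equity E = 34.97 × 40.84m = 1428.1748m.
Total capital V = 1428.1748 + 322 + 1277 = 3027.1748.
Equity: weight = 1428.1748/3027.1748 = 0.4718; cost = 18.706%.
Preferred: weight = 322/3027.1748 = 0.1064; cost = 7.5296%.
Mortgage bonds: weight = 1277/3027.1748 = 0.4218; after-tax cost = 2.6% × (1 − 38.6%) = 1.5964%.
WACC = 0.4718 × 18.7060% + 0.1064 × 7.5296% + 0.4218 × 1.5964% = 10.2996%.

10.30%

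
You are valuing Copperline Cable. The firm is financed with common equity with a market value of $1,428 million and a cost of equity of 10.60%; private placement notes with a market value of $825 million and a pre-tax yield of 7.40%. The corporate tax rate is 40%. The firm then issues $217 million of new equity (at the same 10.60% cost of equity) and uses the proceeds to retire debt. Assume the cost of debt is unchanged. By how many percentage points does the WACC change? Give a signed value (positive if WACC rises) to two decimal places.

+0.59 pp

Current WACC:
Total capital V = 1428 + 825 = 2253.
Equity: weight = 1428/2253 = 0.6338; cost = 10.6%.
Private placement notes: weight = 825/2253 = 0.3662; after-tax cost = 7.4% × (1 − 40%) = 4.4400%.
WACC = 0.6338 × 10.6000% + 0.3662 × 4.4400% = 8.3443%.
After the change:
Total capital V = 1645 + 608 = 2253.
Equity: weight = 1645/2253 = 0.7301; cost = 10.6%.
Private placement notes: weight = 608/2253 = 0.2699; after-tax cost = 7.4% × (1 − 40%) = 4.4400%.
WACC = 0.7301 × 10.6000% + 0.2699 × 4.4400% = 8.9376%.
Change in WACC = 8.9376% − 8.3443% = 0.5933 pp.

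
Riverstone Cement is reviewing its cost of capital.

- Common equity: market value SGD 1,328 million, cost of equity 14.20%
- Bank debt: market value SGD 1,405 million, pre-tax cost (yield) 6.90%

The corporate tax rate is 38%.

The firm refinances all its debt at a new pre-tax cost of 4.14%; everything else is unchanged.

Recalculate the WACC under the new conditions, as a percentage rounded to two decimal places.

After the change:
Total capital V = 1328 + 1405 = 2733.
Equity: weight = 1328/2733 = 0.4859; cost = 14.2%.
Bank debt: weight = 1405/2733 = 0.5141; after-tax cost = 4.14% × (1 − 38%) = 2.5668%.
WACC = 0.4859 × 14.2000% + 0.5141 × 2.5668% = 8.2195%.

8.22%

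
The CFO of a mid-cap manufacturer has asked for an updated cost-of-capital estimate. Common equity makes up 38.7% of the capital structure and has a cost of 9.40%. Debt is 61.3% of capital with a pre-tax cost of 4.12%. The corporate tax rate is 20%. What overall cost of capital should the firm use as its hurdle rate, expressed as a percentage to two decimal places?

After-tax cost of debt = 4.12% × (1 − 20%) = 3.2960%.
WACC = 0.387 × 9.4000% + 0.613 × 3.2960% = 5.6582%.

5.66%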